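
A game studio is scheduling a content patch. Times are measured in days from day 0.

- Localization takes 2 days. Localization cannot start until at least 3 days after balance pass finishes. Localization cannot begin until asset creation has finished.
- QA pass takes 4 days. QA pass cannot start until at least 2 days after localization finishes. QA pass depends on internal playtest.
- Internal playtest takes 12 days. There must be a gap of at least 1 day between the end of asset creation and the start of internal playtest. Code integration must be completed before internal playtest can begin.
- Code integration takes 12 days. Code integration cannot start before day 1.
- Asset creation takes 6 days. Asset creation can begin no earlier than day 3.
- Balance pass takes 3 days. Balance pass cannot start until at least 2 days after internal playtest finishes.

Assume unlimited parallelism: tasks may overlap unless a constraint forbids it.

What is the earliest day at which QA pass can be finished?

After its own release at day 1, code integration can start at day 1 and finishes at day 13.
Asset creation cannot begin until its own release at day 3. It runs from day 3 to 3 + 6 = day 9.
Internal playtest cannot start until asset creation (finishes day 9, plus 1-day gap → day 10); code integration (finishes day 13). The controlling bound is day 13, so internal playtest finishes at 13 + 12 = day 25.
After internal playtest (finishes day 25, plus 2-day gap → day 27), balance pass can start at day 27 and finishes at day 30.
Localization has to wait for balance pass (finishes day 30, plus 3-day gap → day 33); asset creation (finishes day 9). The latest of these is day 33, so localization runs day 33 to 33 + 2 = day 35.
QA pass needs all of localization (finishes day 35, plus 2-day gap → day 37); internal playtest (finishes day 25). That puts its earliest start at day 37; it finishes at 37 + 4 = day 41.

41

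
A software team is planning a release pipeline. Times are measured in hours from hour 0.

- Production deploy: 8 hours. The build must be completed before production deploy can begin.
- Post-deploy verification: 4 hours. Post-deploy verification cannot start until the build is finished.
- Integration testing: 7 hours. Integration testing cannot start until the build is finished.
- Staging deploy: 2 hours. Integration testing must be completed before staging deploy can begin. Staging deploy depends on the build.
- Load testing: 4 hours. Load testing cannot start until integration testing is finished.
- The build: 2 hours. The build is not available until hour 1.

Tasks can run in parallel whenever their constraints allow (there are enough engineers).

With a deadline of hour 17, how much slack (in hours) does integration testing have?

3

After its own release at hour 1, the build can start at hour 1 and finishes at hour 3.
Integration testing waits on the build (finishes hour 3), so it starts at hour 3 and finishes at 3 + 7 = hour 10.

Working backward from the deadline:
To finish by hour 17, staging deploy (duration 2) must start no later than hour 15.
Load testing must finish by hour 17; it takes 4 hours, so it must start by 17 − 4 = hour 13.
Integration testing feeds staging deploy (must start by hour 15); load testing (must start by hour 13). Taking the minimum, integration testing must finish by hour 13 and start by 13 − 7 = hour 6.
So integration testing can start as early as hour 3 and as late as hour 6, giving 6 − 3 = 3 hours of slack.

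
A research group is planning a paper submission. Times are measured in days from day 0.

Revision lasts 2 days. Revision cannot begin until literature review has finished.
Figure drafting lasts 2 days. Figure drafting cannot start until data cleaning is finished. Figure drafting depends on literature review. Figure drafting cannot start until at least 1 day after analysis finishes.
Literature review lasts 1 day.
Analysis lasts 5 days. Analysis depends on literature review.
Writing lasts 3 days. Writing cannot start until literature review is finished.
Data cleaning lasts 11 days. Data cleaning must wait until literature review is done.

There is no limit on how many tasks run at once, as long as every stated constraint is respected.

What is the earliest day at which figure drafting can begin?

12

Literature review can start immediately at day 0; it finishes at day 1.
Analysis cannot begin until literature review (finishes day 1). It runs from day 1 to 1 + 5 = day 6.
After literature review (finishes day 1), data cleaning can start at day 1 and finishes at day 12.
Figure drafting waits on data cleaning (finishes day 12); literature review (finishes day 1); analysis (finishes day 6, plus 1-day gap → day 7). The latest of these is day 12, which is the earliest figure drafting can start.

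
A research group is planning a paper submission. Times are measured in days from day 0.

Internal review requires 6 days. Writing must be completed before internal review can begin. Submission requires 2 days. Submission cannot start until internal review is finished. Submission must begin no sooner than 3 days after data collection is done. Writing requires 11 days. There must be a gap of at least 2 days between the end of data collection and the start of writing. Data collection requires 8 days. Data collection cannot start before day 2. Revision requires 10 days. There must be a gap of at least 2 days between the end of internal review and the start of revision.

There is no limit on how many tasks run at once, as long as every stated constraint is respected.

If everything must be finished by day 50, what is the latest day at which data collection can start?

11

Revision must finish by day 50; it takes 10 days, so it must start by 50 − 10 = day 40.
Nothing follows submission; the deadline of day 50 is its only limit. It must start by 50 − 2 = day 48.
Internal review must finish in time for revision (must start by day 40, minus 2-day gap → day 38); submission (must start by day 48). The tightest is day 38, so internal review must start by 38 − 6 = day 32.
Since internal review (must start by day 32) depends on it, writing must finish by day 32. Backing off its 11-day duration gives a latest start of day 21.
Data collection must finish in time for writing (must start by day 21, minus 2-day gap → day 19); submission (must start by day 48, minus 3-day gap → day 45). The tightest is day 19, so data collection must start by 19 − 8 = day 11.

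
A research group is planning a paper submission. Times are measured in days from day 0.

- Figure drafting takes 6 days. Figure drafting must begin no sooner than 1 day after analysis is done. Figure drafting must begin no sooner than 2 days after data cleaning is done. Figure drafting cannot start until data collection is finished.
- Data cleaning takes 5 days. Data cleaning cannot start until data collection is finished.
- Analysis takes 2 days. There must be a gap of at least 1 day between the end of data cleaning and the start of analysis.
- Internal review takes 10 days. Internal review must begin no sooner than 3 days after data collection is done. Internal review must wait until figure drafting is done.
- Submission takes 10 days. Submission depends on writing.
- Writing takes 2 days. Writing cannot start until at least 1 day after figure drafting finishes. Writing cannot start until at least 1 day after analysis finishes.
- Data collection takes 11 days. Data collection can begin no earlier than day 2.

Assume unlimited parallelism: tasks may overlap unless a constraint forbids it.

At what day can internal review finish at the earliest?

After its own release at day 2, data collection can start at day 2 and finishes at day 13.
Data cleaning waits on data collection (finishes day 13), so it starts at day 13 and finishes at 13 + 5 = day 18.
After data cleaning (finishes day 18, plus 1-day gap → day 19), analysis can start at day 19 and finishes at day 21.
Figure drafting cannot start until analysis (finishes day 21, plus 1-day gap → day 22); data cleaning (finishes day 18, plus 2-day gap → day 20); data collection (finishes day 13). The controlling bound is day 22, so figure drafting finishes at 22 + 6 = day 28.
For internal review: data collection (finishes day 13, plus 3-day gap → day 16); figure drafting (finishes day 28). Taking the maximum gives a start of day 28, and it finishes at 28 + 10 = day 38.

38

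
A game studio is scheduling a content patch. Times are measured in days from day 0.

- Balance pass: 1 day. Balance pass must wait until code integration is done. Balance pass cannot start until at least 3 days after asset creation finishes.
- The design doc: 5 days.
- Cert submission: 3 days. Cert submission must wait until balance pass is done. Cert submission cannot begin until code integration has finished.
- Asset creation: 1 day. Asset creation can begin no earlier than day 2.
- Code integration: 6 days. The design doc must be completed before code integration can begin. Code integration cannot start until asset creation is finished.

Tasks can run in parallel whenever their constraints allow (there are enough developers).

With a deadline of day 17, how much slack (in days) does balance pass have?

Asset creation cannot begin until its own release at day 2. It runs from day 2 to 2 + 1 = day 3.
Nothing blocks the design doc, so it runs from day 0 to day 5.
For code integration: the design doc (finishes day 5); asset creation (finishes day 3). Taking the maximum gives a start of day 5, and it finishes at 5 + 6 = day 11.
Balance pass cannot start until code integration (finishes day 11); asset creation (finishes day 3, plus 3-day gap → day 6). The controlling bound is day 11, so balance pass finishes at 11 + 1 = day 12.

Working backward from the deadline:
Nothing follows cert submission; the deadline of day 17 is its only limit. It must start by 17 − 3 = day 14.
Balance pass must finish before cert submission (must start by day 14). With a 1-day duration, balance pass must start by 14 − 1 = day 13.
So balance pass can start as early as day 11 and as late as day 13, giving 13 − 11 = 2 days of slack.

2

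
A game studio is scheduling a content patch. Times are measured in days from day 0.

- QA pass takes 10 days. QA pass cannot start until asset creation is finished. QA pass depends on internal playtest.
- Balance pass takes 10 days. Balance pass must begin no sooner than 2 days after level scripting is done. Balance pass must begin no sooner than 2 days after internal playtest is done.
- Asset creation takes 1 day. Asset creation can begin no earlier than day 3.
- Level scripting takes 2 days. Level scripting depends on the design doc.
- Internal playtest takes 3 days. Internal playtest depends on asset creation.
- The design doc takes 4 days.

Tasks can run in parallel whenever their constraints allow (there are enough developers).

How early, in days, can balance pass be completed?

19

Asset creation cannot begin until its own release at day 3. It runs from day 3 to 3 + 1 = day 4.
After asset creation (finishes day 4), internal playtest can start at day 4 and finishes at day 7.
The design doc has no prerequisites, so it starts at day 0 and finishes at day 4.
Level scripting cannot begin until the design doc (finishes day 4). It runs from day 4 to 4 + 2 = day 6.
For balance pass: level scripting (finishes day 6, plus 2-day gap → day 8); internal playtest (finishes day 7, plus 2-day gap → day 9). Taking the maximum gives a start of day 9, and it finishes at 9 + 10 = day 19.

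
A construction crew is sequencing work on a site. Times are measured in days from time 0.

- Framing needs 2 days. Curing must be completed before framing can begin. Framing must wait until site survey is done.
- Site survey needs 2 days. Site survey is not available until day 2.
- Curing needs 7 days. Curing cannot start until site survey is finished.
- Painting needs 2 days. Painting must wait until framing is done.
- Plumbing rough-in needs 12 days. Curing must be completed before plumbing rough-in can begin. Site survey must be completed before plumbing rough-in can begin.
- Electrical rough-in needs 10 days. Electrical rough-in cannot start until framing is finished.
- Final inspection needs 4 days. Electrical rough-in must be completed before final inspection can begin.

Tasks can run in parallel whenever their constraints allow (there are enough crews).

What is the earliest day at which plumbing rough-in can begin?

11

Site survey cannot begin until its own release at day 2. It runs from day 2 to 2 + 2 = day 4.
Curing waits on site survey (finishes day 4), so it starts at day 4 and finishes at 4 + 7 = day 11.
Plumbing rough-in waits on curing (finishes day 11); site survey (finishes day 4). The latest of these is day 11, which is the earliest plumbing rough-in can start.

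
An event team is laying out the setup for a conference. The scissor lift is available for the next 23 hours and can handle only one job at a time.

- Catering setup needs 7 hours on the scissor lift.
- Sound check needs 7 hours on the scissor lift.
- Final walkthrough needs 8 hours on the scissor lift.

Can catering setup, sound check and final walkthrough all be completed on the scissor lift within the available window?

Yes

Running back to back, the jobs need 7 + 7 + 8 = 22 hours on the scissor lift.
Since 22 ≤ 23, they fit within the window.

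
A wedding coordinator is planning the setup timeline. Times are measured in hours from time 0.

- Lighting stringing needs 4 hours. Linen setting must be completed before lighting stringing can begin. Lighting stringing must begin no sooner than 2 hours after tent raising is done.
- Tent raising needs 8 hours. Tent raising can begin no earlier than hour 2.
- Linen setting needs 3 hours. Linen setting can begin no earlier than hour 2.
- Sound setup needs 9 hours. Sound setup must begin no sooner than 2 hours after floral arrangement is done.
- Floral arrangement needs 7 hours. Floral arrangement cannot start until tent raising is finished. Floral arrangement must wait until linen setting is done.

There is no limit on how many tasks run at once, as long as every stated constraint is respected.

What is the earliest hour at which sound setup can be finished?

28

Linen setting cannot begin until its own release at hour 2. It runs from hour 2 to 2 + 3 = hour 5.
Tent raising waits on its own release at hour 2, so it starts at hour 2 and finishes at 2 + 8 = hour 10.
Floral arrangement has to wait for tent raising (finishes hour 10); linen setting (finishes hour 5). The latest of these is hour 10, so floral arrangement runs hour 10 to 10 + 7 = hour 17.
Sound setup waits on floral arrangement (finishes hour 17, plus 2-hour gap → hour 19), so it starts at hour 19 and finishes at 19 + 9 = hour 28.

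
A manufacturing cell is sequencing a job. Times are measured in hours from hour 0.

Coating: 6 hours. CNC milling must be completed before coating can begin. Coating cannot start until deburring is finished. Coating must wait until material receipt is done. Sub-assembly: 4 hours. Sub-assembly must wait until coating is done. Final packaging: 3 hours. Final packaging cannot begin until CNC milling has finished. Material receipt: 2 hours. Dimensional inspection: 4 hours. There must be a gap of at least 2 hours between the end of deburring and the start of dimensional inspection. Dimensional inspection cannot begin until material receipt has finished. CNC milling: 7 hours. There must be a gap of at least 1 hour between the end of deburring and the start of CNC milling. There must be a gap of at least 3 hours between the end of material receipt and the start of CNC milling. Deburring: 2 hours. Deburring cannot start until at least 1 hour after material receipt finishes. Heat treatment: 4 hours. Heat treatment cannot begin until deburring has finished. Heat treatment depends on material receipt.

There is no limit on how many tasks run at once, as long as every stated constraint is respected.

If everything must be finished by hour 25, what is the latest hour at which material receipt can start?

Sub-assembly has no dependents, so it just needs to finish by hour 25. Starting by 25 − 4 = hour 21 achieves that.
Coating feeds into sub-assembly (must start by hour 21); so coating must finish by hour 21 and therefore start by hour 15.
Final packaging must finish by hour 25; it takes 3 hours, so it must start by 25 − 3 = hour 22.
For CNC milling: coating (must start by hour 15); final packaging (must start by hour 22). The most restrictive is hour 15; with a 7-hour duration, CNC milling must start by hour 8.
Heat treatment must finish by hour 25; it takes 4 hours, so it must start by 25 − 4 = hour 21.
Dimensional inspection has no dependents, so it just needs to finish by hour 25. Starting by 25 − 4 = hour 21 achieves that.
For deburring: CNC milling (must start by hour 8, minus 1-hour gap → hour 7); heat treatment (must start by hour 21); dimensional inspection (must start by hour 21, minus 2-hour gap → hour 19); coating (must start by hour 15). The most restrictive is hour 7; with a 2-hour duration, deburring must start by hour 5.
Material receipt has several dependents: deburring (must start by hour 5, minus 1-hour gap → hour 4); CNC milling (must start by hour 8, minus 3-hour gap → hour 5); heat treatment (must start by hour 21); dimensional inspection (must start by hour 21); coating (must start by hour 15). The earliest of those limits is hour 4, so material receipt must start by 4 − 2 = hour 2.

2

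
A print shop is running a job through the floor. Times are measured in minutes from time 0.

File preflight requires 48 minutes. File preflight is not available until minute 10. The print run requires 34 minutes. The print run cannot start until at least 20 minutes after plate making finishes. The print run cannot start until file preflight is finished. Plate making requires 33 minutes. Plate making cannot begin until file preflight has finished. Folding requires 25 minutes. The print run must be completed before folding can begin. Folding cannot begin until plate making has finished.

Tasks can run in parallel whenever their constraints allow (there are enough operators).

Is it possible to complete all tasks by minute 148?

After its own release at minute 10, file preflight can start at minute 10 and finishes at minute 58.
After file preflight (finishes minute 58), plate making can start at minute 58 and finishes at minute 91.
The print run has to wait for plate making (finishes minute 91, plus 20-minute gap → minute 111); file preflight (finishes minute 58). The latest of these is minute 111, so the print run runs minute 111 to 111 + 34 = minute 145.
Folding needs all of the print run (finishes minute 145); plate making (finishes minute 91). That puts its earliest start at minute 145; it finishes at 145 + 25 = minute 170.
The earliest everything can be done is minute 170, which is after the deadline of 148, so it is not possible.

No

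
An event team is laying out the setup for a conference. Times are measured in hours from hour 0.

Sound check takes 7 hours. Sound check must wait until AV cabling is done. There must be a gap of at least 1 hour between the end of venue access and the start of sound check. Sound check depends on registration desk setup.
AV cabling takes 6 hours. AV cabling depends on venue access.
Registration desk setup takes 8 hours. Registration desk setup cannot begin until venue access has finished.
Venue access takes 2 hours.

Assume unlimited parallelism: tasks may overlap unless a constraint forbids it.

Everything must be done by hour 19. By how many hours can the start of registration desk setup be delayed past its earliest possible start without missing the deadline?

2

Venue access can start immediately at hour 0; it finishes at hour 2.
After venue access (finishes hour 2), registration desk setup can start at hour 2 and finishes at hour 10.

Working backward from the deadline:
Sound check has no dependents, so it just needs to finish by hour 19. Starting by 19 − 7 = hour 12 achieves that.
Registration desk setup must finish before sound check (must start by hour 12). With an 8-hour duration, registration desk setup must start by 12 − 8 = hour 4.
So registration desk setup can start as early as hour 2 and as late as hour 4, giving 4 − 2 = 2 hours of slack.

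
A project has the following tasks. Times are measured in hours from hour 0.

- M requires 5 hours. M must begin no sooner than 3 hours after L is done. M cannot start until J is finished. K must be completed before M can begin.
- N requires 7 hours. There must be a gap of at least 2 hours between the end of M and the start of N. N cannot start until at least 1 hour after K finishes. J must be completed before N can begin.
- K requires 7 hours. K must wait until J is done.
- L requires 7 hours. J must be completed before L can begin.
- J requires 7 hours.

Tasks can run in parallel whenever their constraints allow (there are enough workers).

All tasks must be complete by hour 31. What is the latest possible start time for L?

7

N has no dependents, so it just needs to finish by hour 31. Starting by 31 − 7 = hour 24 achieves that.
Since N (must start by hour 24, minus 2-hour gap → hour 22) depends on it, M must finish by hour 22. Backing off its 5-hour duration gives a latest start of hour 17.
L has to be done before M (must start by hour 17, minus 3-hour gap → hour 14). That means finishing by hour 14, i.e. starting by 14 − 7 = hour 7.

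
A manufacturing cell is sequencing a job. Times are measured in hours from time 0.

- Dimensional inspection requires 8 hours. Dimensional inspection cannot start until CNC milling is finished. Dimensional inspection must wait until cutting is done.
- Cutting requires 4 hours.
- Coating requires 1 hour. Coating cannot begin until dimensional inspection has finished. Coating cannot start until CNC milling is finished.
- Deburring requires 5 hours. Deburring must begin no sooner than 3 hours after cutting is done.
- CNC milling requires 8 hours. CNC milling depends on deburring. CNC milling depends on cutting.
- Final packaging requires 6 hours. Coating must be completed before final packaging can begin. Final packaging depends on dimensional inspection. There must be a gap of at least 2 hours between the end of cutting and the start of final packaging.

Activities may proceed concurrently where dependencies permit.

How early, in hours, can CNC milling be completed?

20

Cutting has no prerequisites, so it starts at hour 0 and finishes at hour 4.
After cutting (finishes hour 4, plus 3-hour gap → hour 7), deburring can start at hour 7 and finishes at hour 12.
CNC milling cannot start until deburring (finishes hour 12); cutting (finishes hour 4). The controlling bound is hour 12, so CNC milling finishes at 12 + 8 = hour 20.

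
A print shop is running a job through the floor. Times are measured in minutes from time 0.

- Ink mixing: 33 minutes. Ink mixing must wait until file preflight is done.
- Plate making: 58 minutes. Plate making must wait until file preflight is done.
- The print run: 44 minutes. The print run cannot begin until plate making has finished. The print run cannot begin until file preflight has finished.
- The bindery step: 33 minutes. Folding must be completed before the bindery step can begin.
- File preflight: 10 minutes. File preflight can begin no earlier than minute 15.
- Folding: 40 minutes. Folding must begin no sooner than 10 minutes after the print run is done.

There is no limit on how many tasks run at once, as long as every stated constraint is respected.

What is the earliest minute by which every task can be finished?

210

After its own release at minute 15, file preflight can start at minute 15 and finishes at minute 25.
Ink mixing waits on file preflight (finishes minute 25), so it starts at minute 25 and finishes at 25 + 33 = minute 58.
After file preflight (finishes minute 25), plate making can start at minute 25 and finishes at minute 83.
The print run has to wait for plate making (finishes minute 83); file preflight (finishes minute 25). The latest of these is minute 83, so the print run runs minute 83 to 83 + 44 = minute 127.
Folding waits on the print run (finishes minute 127, plus 10-minute gap → minute 137), so it starts at minute 137 and finishes at 137 + 40 = minute 177.
After folding (finishes minute 177), the bindery step can start at minute 177 and finishes at minute 210.
All tasks are finished once the last one completes. Finish times: File preflight at 25, Plate making at 83, Ink mixing at 58, The print run at 127, Folding at 177, The bindery step at 210. The latest is minute 210.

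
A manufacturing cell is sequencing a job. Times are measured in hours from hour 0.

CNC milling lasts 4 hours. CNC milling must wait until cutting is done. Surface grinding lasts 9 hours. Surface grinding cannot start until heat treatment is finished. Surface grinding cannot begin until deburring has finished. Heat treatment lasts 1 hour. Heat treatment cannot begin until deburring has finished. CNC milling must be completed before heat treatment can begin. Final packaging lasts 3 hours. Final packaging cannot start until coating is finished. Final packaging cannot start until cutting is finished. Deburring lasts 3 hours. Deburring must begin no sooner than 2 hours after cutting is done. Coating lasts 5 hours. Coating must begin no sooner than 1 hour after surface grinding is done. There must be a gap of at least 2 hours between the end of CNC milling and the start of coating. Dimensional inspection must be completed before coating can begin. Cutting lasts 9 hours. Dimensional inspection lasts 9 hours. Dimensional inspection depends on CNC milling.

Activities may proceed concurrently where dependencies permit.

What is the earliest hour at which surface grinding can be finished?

Cutting can start immediately at hour 0; it finishes at hour 9.
CNC milling waits on cutting (finishes hour 9), so it starts at hour 9 and finishes at 9 + 4 = hour 13.
After cutting (finishes hour 9, plus 2-hour gap → hour 11), deburring can start at hour 11 and finishes at hour 14.
For heat treatment: deburring (finishes hour 14); CNC milling (finishes hour 13). Taking the maximum gives a start of hour 14, and it finishes at 14 + 1 = hour 15.
Surface grinding has to wait for heat treatment (finishes hour 15); deburring (finishes hour 14). The latest of these is hour 15, so surface grinding runs hour 15 to 15 + 9 = hour 24.

24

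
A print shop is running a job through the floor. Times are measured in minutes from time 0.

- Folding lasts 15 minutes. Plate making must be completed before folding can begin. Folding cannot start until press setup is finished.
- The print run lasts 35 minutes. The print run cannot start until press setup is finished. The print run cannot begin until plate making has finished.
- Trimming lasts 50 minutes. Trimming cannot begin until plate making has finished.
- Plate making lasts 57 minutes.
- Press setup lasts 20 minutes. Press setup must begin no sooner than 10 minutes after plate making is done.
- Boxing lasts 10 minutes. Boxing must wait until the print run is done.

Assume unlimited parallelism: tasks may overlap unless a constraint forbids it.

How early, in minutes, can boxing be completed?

Plate making can start immediately at minute 0; it finishes at minute 57.
Press setup cannot begin until plate making (finishes minute 57, plus 10-minute gap → minute 67). It runs from minute 67 to 67 + 20 = minute 87.
The print run needs all of press setup (finishes minute 87); plate making (finishes minute 57). That puts its earliest start at minute 87; it finishes at 87 + 35 = minute 122.
After the print run (finishes minute 122), boxing can start at minute 122 and finishes at minute 132.

132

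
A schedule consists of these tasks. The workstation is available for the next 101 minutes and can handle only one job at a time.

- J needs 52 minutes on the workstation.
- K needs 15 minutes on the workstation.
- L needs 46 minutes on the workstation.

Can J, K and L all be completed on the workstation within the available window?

No

Running back to back, the jobs need 52 + 15 + 46 = 113 minutes on the workstation.
Since 113 > 101, they cannot all fit.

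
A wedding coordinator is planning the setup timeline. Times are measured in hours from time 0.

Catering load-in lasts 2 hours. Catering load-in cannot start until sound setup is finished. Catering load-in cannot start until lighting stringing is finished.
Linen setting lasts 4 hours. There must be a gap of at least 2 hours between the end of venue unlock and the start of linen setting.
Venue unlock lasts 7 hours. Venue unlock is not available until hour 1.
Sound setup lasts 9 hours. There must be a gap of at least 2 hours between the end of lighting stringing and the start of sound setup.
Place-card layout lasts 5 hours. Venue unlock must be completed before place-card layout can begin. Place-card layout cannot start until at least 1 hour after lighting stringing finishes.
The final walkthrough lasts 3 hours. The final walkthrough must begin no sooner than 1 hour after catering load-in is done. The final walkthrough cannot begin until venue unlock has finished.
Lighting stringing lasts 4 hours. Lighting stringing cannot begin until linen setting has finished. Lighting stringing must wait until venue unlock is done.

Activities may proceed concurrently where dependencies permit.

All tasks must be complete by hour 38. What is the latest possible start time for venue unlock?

Nothing follows the final walkthrough; the deadline of hour 38 is its only limit. It must start by 38 − 3 = hour 35.
Since the final walkthrough (must start by hour 35, minus 1-hour gap → hour 34) depends on it, catering load-in must finish by hour 34. Backing off its 2-hour duration gives a latest start of hour 32.
Sound setup has to be done before catering load-in (must start by hour 32). That means finishing by hour 32, i.e. starting by 32 − 9 = hour 23.
To finish by hour 38, place-card layout (duration 5) must start no later than hour 33.
Lighting stringing must finish in time for sound setup (must start by hour 23, minus 2-hour gap → hour 21); catering load-in (must start by hour 32); place-card layout (must start by hour 33, minus 1-hour gap → hour 32). The tightest is hour 21, so lighting stringing must start by 21 − 4 = hour 17.
Linen setting has to be done before lighting stringing (must start by hour 17). That means finishing by hour 17, i.e. starting by 17 − 4 = hour 13.
Venue unlock has several dependents: linen setting (must start by hour 13, minus 2-hour gap → hour 11); lighting stringing (must start by hour 17); place-card layout (must start by hour 33); the final walkthrough (must start by hour 35). The earliest of those limits is hour 11, so venue unlock must start by 11 − 7 = hour 4.

4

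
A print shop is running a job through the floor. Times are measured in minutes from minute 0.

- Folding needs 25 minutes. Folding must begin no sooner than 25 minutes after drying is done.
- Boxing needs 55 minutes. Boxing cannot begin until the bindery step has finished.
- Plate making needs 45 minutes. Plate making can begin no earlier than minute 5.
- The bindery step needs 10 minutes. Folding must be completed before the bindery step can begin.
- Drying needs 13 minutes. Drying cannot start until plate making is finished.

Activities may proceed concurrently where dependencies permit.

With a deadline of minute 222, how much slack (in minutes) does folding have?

44

Plate making cannot begin until its own release at minute 5. It runs from minute 5 to 5 + 45 = minute 50.
After plate making (finishes minute 50), drying can start at minute 50 and finishes at minute 63.
After drying (finishes minute 63, plus 25-minute gap → minute 88), folding can start at minute 88 and finishes at minute 113.

Working backward from the deadline:
Boxing must finish by minute 222; it takes 55 minutes, so it must start by 222 − 55 = minute 167.
Since boxing (must start by minute 167) depends on it, the bindery step must finish by minute 167. Backing off its 10-minute duration gives a latest start of minute 157.
Folding must finish before the bindery step (must start by minute 157). With a 25-minute duration, folding must start by 157 − 25 = minute 132.
So folding can start as early as minute 88 and as late as minute 132, giving 132 − 88 = 44 minutes of slack.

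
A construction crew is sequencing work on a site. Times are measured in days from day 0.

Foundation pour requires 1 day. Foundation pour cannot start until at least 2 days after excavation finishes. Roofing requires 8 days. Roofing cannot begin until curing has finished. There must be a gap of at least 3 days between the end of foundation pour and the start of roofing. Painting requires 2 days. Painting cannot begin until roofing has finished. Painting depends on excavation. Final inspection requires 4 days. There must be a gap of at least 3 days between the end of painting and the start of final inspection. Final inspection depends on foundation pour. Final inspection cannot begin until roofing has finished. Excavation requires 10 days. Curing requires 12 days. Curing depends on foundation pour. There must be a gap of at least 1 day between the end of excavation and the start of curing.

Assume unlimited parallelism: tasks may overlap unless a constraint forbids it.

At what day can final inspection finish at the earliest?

42

Excavation can start immediately at day 0; it finishes at day 10.
After excavation (finishes day 10, plus 2-day gap → day 12), foundation pour can start at day 12 and finishes at day 13.
Curing needs all of foundation pour (finishes day 13); excavation (finishes day 10, plus 1-day gap → day 11). That puts its earliest start at day 13; it finishes at 13 + 12 = day 25.
For roofing: curing (finishes day 25); foundation pour (finishes day 13, plus 3-day gap → day 16). Taking the maximum gives a start of day 25, and it finishes at 25 + 8 = day 33.
Painting cannot start until roofing (finishes day 33); excavation (finishes day 10). The controlling bound is day 33, so painting finishes at 33 + 2 = day 35.
Final inspection needs all of painting (finishes day 35, plus 3-day gap → day 38); foundation pour (finishes day 13); roofing (finishes day 33). That puts its earliest start at day 38; it finishes at 38 + 4 = day 42.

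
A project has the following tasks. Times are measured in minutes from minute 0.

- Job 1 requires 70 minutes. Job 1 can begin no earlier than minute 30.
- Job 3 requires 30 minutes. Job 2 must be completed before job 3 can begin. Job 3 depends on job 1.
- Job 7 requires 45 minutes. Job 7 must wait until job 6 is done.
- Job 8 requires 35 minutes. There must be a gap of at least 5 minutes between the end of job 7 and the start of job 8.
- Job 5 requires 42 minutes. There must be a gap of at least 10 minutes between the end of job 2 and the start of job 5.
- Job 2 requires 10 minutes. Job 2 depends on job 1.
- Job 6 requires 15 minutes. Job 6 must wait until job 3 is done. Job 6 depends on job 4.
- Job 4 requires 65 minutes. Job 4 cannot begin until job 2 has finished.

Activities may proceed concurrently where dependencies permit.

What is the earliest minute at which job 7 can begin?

190

After its own release at minute 30, job 1 can start at minute 30 and finishes at minute 100.
Job 2 cannot begin until job 1 (finishes minute 100). It runs from minute 100 to 100 + 10 = minute 110.
After job 2 (finishes minute 110), job 4 can start at minute 110 and finishes at minute 175.
Job 3 has to wait for job 2 (finishes minute 110); job 1 (finishes minute 100). The latest of these is minute 110, so job 3 runs minute 110 to 110 + 30 = minute 140.
Job 6 has to wait for job 3 (finishes minute 140); job 4 (finishes minute 175). The latest of these is minute 175, so job 6 runs minute 175 to 175 + 15 = minute 190.
Job 7 waits on job 6 (finishes minute 190), so the earliest it can start is minute 190.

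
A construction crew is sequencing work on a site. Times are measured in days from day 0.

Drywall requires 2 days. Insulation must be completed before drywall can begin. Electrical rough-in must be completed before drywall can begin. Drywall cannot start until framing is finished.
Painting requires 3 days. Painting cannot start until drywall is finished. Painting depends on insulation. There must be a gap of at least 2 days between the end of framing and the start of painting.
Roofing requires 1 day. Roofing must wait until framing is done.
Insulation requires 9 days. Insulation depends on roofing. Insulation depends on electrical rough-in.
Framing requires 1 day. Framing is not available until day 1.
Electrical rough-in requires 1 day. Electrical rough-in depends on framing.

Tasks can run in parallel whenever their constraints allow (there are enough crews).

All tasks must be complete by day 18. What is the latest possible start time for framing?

2

Painting must finish by day 18; it takes 3 days, so it must start by 18 − 3 = day 15.
Drywall feeds into painting (must start by day 15); so drywall must finish by day 15 and therefore start by day 13.
Insulation has several dependents: drywall (must start by day 13); painting (must start by day 15). The earliest of those limits is day 13, so insulation must start by 13 − 9 = day 4.
Roofing has to be done before insulation (must start by day 4). That means finishing by day 4, i.e. starting by 4 − 1 = day 3.
Electrical rough-in has several dependents: insulation (must start by day 4); drywall (must start by day 13). The earliest of those limits is day 4, so electrical rough-in must start by 4 − 1 = day 3.
Framing has several dependents: roofing (must start by day 3); electrical rough-in (must start by day 3); drywall (must start by day 13); painting (must start by day 15, minus 2-day gap → day 13). The earliest of those limits is day 3, so framing must start by 3 − 1 = day 2.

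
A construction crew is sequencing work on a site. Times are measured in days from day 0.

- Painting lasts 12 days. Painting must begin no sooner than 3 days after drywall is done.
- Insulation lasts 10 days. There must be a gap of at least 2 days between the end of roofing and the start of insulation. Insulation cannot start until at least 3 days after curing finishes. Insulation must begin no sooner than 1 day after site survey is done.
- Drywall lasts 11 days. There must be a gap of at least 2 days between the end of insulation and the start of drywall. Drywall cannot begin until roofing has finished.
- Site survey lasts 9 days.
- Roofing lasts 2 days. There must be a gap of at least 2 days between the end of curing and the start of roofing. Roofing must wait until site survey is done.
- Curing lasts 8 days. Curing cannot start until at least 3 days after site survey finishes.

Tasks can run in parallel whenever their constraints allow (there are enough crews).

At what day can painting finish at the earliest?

64

Site survey can start immediately at day 0; it finishes at day 9.
Curing waits on site survey (finishes day 9, plus 3-day gap → day 12), so it starts at day 12 and finishes at 12 + 8 = day 20.
Roofing cannot start until curing (finishes day 20, plus 2-day gap → day 22); site survey (finishes day 9). The controlling bound is day 22, so roofing finishes at 22 + 2 = day 24.
For insulation: roofing (finishes day 24, plus 2-day gap → day 26); curing (finishes day 20, plus 3-day gap → day 23); site survey (finishes day 9, plus 1-day gap → day 10). Taking the maximum gives a start of day 26, and it finishes at 26 + 10 = day 36.
Drywall has to wait for insulation (finishes day 36, plus 2-day gap → day 38); roofing (finishes day 24). The latest of these is day 38, so drywall runs day 38 to 38 + 11 = day 49.
After drywall (finishes day 49, plus 3-day gap → day 52), painting can start at day 52 and finishes at day 64.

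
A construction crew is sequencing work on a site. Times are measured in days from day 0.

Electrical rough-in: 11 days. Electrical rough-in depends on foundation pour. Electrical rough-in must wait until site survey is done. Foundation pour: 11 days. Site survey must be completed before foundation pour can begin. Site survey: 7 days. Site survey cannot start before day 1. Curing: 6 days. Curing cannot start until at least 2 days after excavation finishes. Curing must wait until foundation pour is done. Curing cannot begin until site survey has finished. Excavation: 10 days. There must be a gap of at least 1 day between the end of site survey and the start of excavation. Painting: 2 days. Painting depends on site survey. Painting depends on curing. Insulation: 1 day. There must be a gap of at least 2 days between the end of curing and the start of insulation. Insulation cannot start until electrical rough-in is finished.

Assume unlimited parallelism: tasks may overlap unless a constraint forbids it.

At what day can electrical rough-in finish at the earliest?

After its own release at day 1, site survey can start at day 1 and finishes at day 8.
After site survey (finishes day 8), foundation pour can start at day 8 and finishes at day 19.
For electrical rough-in: foundation pour (finishes day 19); site survey (finishes day 8). Taking the maximum gives a start of day 19, and it finishes at 19 + 11 = day 30.

30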